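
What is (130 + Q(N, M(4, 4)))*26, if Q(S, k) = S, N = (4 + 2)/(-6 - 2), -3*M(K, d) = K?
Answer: 6721/2 ≈ 3360.5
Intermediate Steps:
M(K, d) = -K/3
N = -¾ (N = 6/(-8) = 6*(-⅛) = -¾ ≈ -0.75000)
(130 + Q(N, M(4, 4)))*26 = (130 - ¾)*26 = (517/4)*26 = 6721/2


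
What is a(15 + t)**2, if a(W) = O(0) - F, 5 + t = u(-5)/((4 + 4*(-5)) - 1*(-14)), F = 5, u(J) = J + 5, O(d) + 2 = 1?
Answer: 36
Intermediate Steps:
O(d) = -1 (O(d) = -2 + 1 = -1)
u(J) = 5 + J
t = -5 (t = -5 + (5 - 5)/((4 + 4*(-5)) - 1*(-14)) = -5 + 0/((4 - 20) + 14) = -5 + 0/(-16 + 14) = -5 + 0/(-2) = -5 + 0*(-1/2) = -5 + 0 = -5)
a(W) = -6 (a(W) = -1 - 1*5 = -1 - 5 = -6)
a(15 + t)**2 = (-6)**2 = 36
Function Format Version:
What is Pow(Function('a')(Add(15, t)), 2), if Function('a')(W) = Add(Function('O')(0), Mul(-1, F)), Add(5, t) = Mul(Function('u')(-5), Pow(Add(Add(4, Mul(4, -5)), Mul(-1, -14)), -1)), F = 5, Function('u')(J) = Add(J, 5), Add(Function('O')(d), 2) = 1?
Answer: 36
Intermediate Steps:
Function('O')(d) = -1 (Function('O')(d) = Add(-2, 1) = -1)
Function('u')(J) = Add(5, J)
t = -5 (t = Add(-5, Mul(Add(5, -5), Pow(Add(Add(4, Mul(4, -5)), Mul(-1, -14)), -1))) = Add(-5, Mul(0, Pow(Add(Add(4, -20), 14), -1))) = Add(-5, Mul(0, Pow(Add(-16, 14), -1))) = Add(-5, Mul(0, Pow(-2, -1))) = Add(-5, Mul(0, Rational(-1, 2))) = Add(-5, 0) = -5)
Function('a')(W) = -6 (Function('a')(W) = Add(-1, Mul(-1, 5)) = Add(-1, -5) = -6)
Pow(Function('a')(Add(15, t)), 2) = Pow(-6, 2) = 36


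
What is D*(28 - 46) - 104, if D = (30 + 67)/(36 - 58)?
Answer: -271/11 ≈ -24.636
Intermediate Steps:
D = -97/22 (D = 97/(-22) = 97*(-1/22) = -97/22 ≈ -4.4091)
D*(28 - 46) - 104 = -97*(28 - 46)/22 - 104 = -97/22*(-18) - 104 = 873/11 - 104 = -271/11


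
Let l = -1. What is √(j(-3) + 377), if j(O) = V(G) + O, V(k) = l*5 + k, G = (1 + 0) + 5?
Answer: 5*√15 ≈ 19.365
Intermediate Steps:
G = 6 (G = 1 + 5 = 6)
V(k) = -5 + k (V(k) = -1*5 + k = -5 + k)
j(O) = 1 + O (j(O) = (-5 + 6) + O = 1 + O)
√(j(-3) + 377) = √((1 - 3) + 377) = √(-2 + 377) = √375 = 5*√15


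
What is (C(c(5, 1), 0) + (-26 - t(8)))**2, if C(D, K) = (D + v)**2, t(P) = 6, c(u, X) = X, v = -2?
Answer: 961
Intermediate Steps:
C(D, K) = (-2 + D)**2 (C(D, K) = (D - 2)**2 = (-2 + D)**2)
(C(c(5, 1), 0) + (-26 - t(8)))**2 = ((-2 + 1)**2 + (-26 - 1*6))**2 = ((-1)**2 + (-26 - 6))**2 = (1 - 32)**2 = (-31)**2 = 961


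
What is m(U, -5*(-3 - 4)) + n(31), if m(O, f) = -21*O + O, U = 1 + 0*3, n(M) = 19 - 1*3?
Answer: -4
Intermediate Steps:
n(M) = 16 (n(M) = 19 - 3 = 16)
U = 1 (U = 1 + 0 = 1)
m(O, f) = -20*O
m(U, -5*(-3 - 4)) + n(31) = -20*1 + 16 = -20 + 16 = -4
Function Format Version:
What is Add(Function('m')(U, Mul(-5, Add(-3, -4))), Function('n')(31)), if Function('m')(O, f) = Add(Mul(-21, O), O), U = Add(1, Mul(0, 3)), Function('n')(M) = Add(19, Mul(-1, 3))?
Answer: -4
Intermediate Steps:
Function('n')(M) = 16 (Function('n')(M) = Add(19, -3) = 16)
U = 1 (U = Add(1, 0) = 1)
Function('m')(O, f) = Mul(-20, O)
Add(Function('m')(U, Mul(-5, Add(-3, -4))), Function('n')(31)) = Add(Mul(-20, 1), 16) = Add(-20, 16) = -4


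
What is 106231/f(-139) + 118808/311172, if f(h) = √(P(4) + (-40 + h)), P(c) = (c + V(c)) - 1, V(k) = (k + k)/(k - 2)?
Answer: 29702/77793 - 106231*I*√43/86 ≈ 0.38181 - 8100.0*I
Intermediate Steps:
V(k) = 2*k/(-2 + k) (V(k) = (2*k)/(-2 + k) = 2*k/(-2 + k))
P(c) = -1 + c + 2*c/(-2 + c) (P(c) = (c + 2*c/(-2 + c)) - 1 = -1 + c + 2*c/(-2 + c))
f(h) = √(-33 + h) (f(h) = √((2 + 4² - 1*4)/(-2 + 4) + (-40 + h)) = √((2 + 16 - 4)/2 + (-40 + h)) = √((½)*14 + (-40 + h)) = √(7 + (-40 + h)) = √(-33 + h))
106231/f(-139) + 118808/311172 = 106231/(√(-33 - 139)) + 118808/311172 = 106231/(√(-172)) + 118808*(1/311172) = 106231/((2*I*√43)) + 29702/77793 = 106231*(-I*√43/86) + 29702/77793 = -106231*I*√43/86 + 29702/77793 = 29702/77793 - 106231*I*√43/86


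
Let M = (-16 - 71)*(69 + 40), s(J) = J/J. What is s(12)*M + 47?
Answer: -9436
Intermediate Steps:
s(J) = 1
M = -9483 (M = -87*109 = -9483)
s(12)*M + 47 = 1*(-9483) + 47 = -9483 + 47 = -9436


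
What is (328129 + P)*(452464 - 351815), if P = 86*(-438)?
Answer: 29234609189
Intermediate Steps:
P = -37668
(328129 + P)*(452464 - 351815) = (328129 - 37668)*(452464 - 351815) = 290461*100649 = 29234609189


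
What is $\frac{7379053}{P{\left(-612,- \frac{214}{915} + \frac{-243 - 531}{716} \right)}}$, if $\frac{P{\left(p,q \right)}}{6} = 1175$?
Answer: $\frac{7379053}{7050} \approx 1046.7$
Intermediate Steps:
$P{\left(p,q \right)} = 7050$ ($P{\left(p,q \right)} = 6 \cdot 1175 = 7050$)
$\frac{7379053}{P{\left(-612,- \frac{214}{915} + \frac{-243 - 531}{716} \right)}} = \frac{7379053}{7050}$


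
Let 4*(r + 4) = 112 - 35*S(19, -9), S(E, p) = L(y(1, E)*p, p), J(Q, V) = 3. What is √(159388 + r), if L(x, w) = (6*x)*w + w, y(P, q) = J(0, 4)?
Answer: √586933/2 ≈ 383.06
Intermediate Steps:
y(P, q) = 3
L(x, w) = w + 6*w*x (L(x, w) = 6*w*x + w = w + 6*w*x)
S(E, p) = p*(1 + 18*p) (S(E, p) = p*(1 + 6*(3*p)) = p*(1 + 18*p))
r = -50619/4 (r = -4 + (112 - (-315)*(1 + 18*(-9)))/4 = -4 + (112 - (-315)*(1 - 162))/4 = -4 + (112 - (-315)*(-161))/4 = -4 + (112 - 35*1449)/4 = -4 + (112 - 50715)/4 = -4 + (¼)*(-50603) = -4 - 50603/4 = -50619/4 ≈ -12655.)
√(159388 + r) = √(159388 - 50619/4) = √(586933/4) = √586933/2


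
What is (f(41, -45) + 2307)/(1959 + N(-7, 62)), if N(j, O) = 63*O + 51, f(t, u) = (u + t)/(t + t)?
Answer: 94585/242556 ≈ 0.38995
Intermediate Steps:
f(t, u) = (t + u)/(2*t) (f(t, u) = (t + u)/((2*t)) = (t + u)*(1/(2*t)) = (t + u)/(2*t))
N(j, O) = 51 + 63*O
(f(41, -45) + 2307)/(1959 + N(-7, 62)) = ((½)*(41 - 45)/41 + 2307)/(1959 + (51 + 63*62)) = ((½)*(1/41)*(-4) + 2307)/(1959 + (51 + 3906)) = (-2/41 + 2307)/(1959 + 3957) = (94585/41)/5916 = (94585/41)*(1/5916) = 94585/242556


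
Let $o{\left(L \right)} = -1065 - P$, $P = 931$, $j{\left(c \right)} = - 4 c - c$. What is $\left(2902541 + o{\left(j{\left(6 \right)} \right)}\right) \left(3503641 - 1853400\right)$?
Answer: $4786598281345$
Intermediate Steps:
$j{\left(c \right)} = - 5 c$
$o{\left(L \right)} = -1996$ ($o{\left(L \right)} = -1065 - 931 = -1996$)
$\left(2902541 + o{\left(j{\left(6 \right)} \right)}\right) \left(3503641 - 1853400\right) = \left(2902541 - 1996\right) \left(3503641 - 1853400\right) = 2900545 \cdot 1650241 = 4786598281345$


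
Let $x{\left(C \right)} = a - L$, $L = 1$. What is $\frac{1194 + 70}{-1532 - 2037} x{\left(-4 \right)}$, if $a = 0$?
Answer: $\frac{1264}{3569} \approx 0.35416$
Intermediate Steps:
$x{\left(C \right)} = -1$ ($x{\left(C \right)} = 0 - 1 = -1$)
$\frac{1194 + 70}{-1532 - 2037} x{\left(-4 \right)} = \frac{1194 + 70}{-1532 - 2037} \left(-1\right) = \frac{1264}{-3569} \left(-1\right) = 1264 \left(- \frac{1}{3569}\right) \left(-1\right) = \left(- \frac{1264}{3569}\right) \left(-1\right) = \frac{1264}{3569}$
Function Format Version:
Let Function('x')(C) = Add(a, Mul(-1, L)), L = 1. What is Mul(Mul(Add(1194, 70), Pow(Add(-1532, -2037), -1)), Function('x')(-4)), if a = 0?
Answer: Rational(1264, 3569) ≈ 0.35416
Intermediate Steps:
Function('x')(C) = -1 (Function('x')(C) = Add(0, Mul(-1, 1)) = Add(0, -1) = -1)
Mul(Mul(Add(1194, 70), Pow(Add(-1532, -2037), -1)), Function('x')(-4)) = Mul(Mul(Add(1194, 70), Pow(Add(-1532, -2037), -1)), -1) = Mul(Mul(1264, Pow(-3569, -1)), -1) = Mul(Mul(1264, Rational(-1, 3569)), -1) = Mul(Rational(-1264, 3569), -1) = Rational(1264, 3569)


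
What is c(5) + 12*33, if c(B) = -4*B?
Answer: 376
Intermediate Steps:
c(5) + 12*33 = -4*5 + 12*33 = -20 + 396 = 376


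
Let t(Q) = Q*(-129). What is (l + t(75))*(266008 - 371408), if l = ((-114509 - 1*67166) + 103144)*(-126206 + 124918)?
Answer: -10659971866200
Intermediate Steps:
l = 101147928 (l = ((-114509 - 67166) + 103144)*(-1288) = (-181675 + 103144)*(-1288) = -78531*(-1288) = 101147928)
t(Q) = -129*Q
(l + t(75))*(266008 - 371408) = (101147928 - 129*75)*(266008 - 371408) = (101147928 - 9675)*(-105400) = 101138253*(-105400) = -10659971866200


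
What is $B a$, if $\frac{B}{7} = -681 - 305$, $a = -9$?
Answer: $62118$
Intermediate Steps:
$B = -6902$ ($B = 7 \left(-681 - 305\right) = 7 \left(-986\right) = -6902$)
$B a = \left(-6902\right) \left(-9\right) = 62118$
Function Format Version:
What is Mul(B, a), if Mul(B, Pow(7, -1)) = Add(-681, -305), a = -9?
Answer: 62118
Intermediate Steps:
B = -6902 (B = Mul(7, Add(-681, -305)) = Mul(7, -986) = -6902)
Mul(B, a) = Mul(-6902, -9) = 62118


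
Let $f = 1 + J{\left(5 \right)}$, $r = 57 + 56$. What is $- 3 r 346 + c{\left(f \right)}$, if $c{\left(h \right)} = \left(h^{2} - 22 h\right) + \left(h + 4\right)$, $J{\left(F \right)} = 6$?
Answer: $-117388$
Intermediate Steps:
$r = 113$
$f = 7$ ($f = 1 + 6 = 7$)
$c{\left(h \right)} = 4 + h^{2} - 21 h$ ($c{\left(h \right)} = \left(h^{2} - 22 h\right) + \left(4 + h\right) = 4 + h^{2} - 21 h$)
$- 3 r 346 + c{\left(f \right)} = \left(-3\right) 113 \cdot 346 + \left(4 + 7^{2} - 147\right) = \left(-339\right) 346 + \left(4 + 49 - 147\right) = -117294 - 94 = -117388$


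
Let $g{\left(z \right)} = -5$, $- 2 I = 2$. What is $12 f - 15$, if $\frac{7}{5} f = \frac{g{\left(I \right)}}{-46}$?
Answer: $- \frac{2265}{161} \approx -14.068$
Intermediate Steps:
$I = -1$ ($I = \left(- \frac{1}{2}\right) 2 = -1$)
$f = \frac{25}{322}$ ($f = \frac{5 \left(- \frac{5}{-46}\right)}{7} = \frac{5 \left(\left(-5\right) \left(- \frac{1}{46}\right)\right)}{7} = \frac{5}{7} \cdot \frac{5}{46} = \frac{25}{322} \approx 0.07764$)
$12 f - 15 = 12 \cdot \frac{25}{322} - 15 = \frac{150}{161} - 15 = - \frac{2265}{161}$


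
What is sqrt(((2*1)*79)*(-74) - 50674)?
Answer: I*sqrt(62366) ≈ 249.73*I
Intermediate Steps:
sqrt(((2*1)*79)*(-74) - 50674) = sqrt((2*79)*(-74) - 50674) = sqrt(158*(-74) - 50674) = sqrt(-11692 - 50674) = sqrt(-62366) = I*sqrt(62366)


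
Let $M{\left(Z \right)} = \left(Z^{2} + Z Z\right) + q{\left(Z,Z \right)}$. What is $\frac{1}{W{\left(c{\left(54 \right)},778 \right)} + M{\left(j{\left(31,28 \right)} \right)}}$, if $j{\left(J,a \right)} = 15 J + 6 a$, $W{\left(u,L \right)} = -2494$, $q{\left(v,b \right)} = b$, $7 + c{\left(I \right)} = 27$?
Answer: $\frac{1}{799517} \approx 1.2508 \cdot 10^{-6}$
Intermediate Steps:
$c{\left(I \right)} = 20$ ($c{\left(I \right)} = -7 + 27 = 20$)
$j{\left(J,a \right)} = 6 a + 15 J$
$M{\left(Z \right)} = Z + 2 Z^{2}$ ($M{\left(Z \right)} = \left(Z^{2} + Z Z\right) + Z = \left(Z^{2} + Z^{2}\right) + Z = 2 Z^{2} + Z = Z + 2 Z^{2}$)
$\frac{1}{W{\left(c{\left(54 \right)},778 \right)} + M{\left(j{\left(31,28 \right)} \right)}} = \frac{1}{-2494 + \left(6 \cdot 28 + 15 \cdot 31\right) \left(1 + 2 \left(6 \cdot 28 + 15 \cdot 31\right)\right)} = \frac{1}{-2494 + \left(168 + 465\right) \left(1 + 2 \left(168 + 465\right)\right)} = \frac{1}{-2494 + 633 \left(1 + 2 \cdot 633\right)} = \frac{1}{-2494 + 633 \left(1 + 1266\right)} = \frac{1}{-2494 + 633 \cdot 1267} = \frac{1}{-2494 + 802011} = \frac{1}{799517}$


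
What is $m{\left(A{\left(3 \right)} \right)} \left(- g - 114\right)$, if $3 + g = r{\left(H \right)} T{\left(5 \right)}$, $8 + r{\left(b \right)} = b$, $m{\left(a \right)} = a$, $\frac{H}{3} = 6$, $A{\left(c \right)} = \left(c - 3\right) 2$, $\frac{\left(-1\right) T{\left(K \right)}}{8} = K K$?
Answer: $0$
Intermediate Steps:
$T{\left(K \right)} = - 8 K^{2}$ ($T{\left(K \right)} = - 8 K K = - 8 K^{2}$)
$A{\left(c \right)} = -6 + 2 c$ ($A{\left(c \right)} = \left(-3 + c\right) 2 = -6 + 2 c$)
$H = 18$ ($H = 3 \cdot 6 = 18$)
$r{\left(b \right)} = -8 + b$
$g = -2003$ ($g = -3 + \left(-8 + 18\right) \left(- 8 \cdot 5^{2}\right) = -3 + 10 \left(\left(-8\right) 25\right) = -3 + 10 \left(-200\right) = -3 - 2000 = -2003$)
$m{\left(A{\left(3 \right)} \right)} \left(- g - 114\right) = \left(-6 + 2 \cdot 3\right) \left(\left(-1\right) \left(-2003\right) - 114\right) = \left(-6 + 6\right) \left(2003 - 114\right) = 0 \cdot 1889 = 0$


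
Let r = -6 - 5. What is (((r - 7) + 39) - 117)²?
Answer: 9216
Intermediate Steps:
r = -11
(((r - 7) + 39) - 117)² = (((-11 - 7) + 39) - 117)² = ((-18 + 39) - 117)² = (21 - 117)² = (-96)² = 9216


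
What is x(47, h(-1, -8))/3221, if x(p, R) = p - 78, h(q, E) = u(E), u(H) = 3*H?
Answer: -31/3221 ≈ -0.0096243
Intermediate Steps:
h(q, E) = 3*E
x(p, R) = -78 + p
x(47, h(-1, -8))/3221 = (-78 + 47)/3221 = -31*1/3221 = -31/3221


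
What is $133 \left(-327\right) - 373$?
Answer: $-43864$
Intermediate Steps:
$133 \left(-327\right) - 373 = -43491 - 373 = -43864$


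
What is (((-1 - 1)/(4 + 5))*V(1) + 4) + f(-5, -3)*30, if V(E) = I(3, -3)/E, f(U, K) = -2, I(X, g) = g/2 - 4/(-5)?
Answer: -2513/45 ≈ -55.844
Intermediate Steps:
I(X, g) = ⅘ + g/2 (I(X, g) = g*(½) - 4*(-⅕) = g/2 + ⅘ = ⅘ + g/2)
V(E) = -7/(10*E) (V(E) = (⅘ + (½)*(-3))/E = (⅘ - 3/2)/E = -7/(10*E))
(((-1 - 1)/(4 + 5))*V(1) + 4) + f(-5, -3)*30 = (((-1 - 1)/(4 + 5))*(-7/10/1) + 4) - 2*30 = ((-2/9)*(-7/10*1) + 4) - 60 = (-2*⅑*(-7/10) + 4) - 60 = (-2/9*(-7/10) + 4) - 60 = (7/45 + 4) - 60 = 187/45 - 60 = -2513/45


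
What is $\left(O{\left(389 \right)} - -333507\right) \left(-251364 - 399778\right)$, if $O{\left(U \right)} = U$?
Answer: $-217413709232$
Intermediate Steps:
$\left(O{\left(389 \right)} - -333507\right) \left(-251364 - 399778\right) = \left(389 - -333507\right) \left(-251364 - 399778\right) = \left(389 + 333507\right) \left(-651142\right) = 333896 \left(-651142\right) = -217413709232$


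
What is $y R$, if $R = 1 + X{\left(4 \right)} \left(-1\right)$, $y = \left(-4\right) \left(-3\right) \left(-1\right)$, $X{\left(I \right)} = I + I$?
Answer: $84$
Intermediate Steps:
$X{\left(I \right)} = 2 I$
$y = -12$ ($y = 12 \left(-1\right) = -12$)
$R = -7$ ($R = 1 + 2 \cdot 4 \left(-1\right) = 1 + 8 \left(-1\right) = 1 - 8 = -7$)
$y R = \left(-12\right) \left(-7\right) = 84$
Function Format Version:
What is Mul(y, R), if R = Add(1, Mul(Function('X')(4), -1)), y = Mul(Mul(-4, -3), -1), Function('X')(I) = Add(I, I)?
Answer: 84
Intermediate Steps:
Function('X')(I) = Mul(2, I)
y = -12 (y = Mul(12, -1) = -12)
R = -7 (R = Add(1, Mul(Mul(2, 4), -1)) = Add(1, Mul(8, -1)) = Add(1, -8) = -7)
Mul(y, R) = Mul(-12, -7) = 84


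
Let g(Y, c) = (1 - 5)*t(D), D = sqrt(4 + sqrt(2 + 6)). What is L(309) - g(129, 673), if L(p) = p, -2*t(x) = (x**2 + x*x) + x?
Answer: 293 - 8*sqrt(2) - 2*sqrt(4 + 2*sqrt(2)) ≈ 276.46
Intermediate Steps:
D = sqrt(4 + 2*sqrt(2)) (D = sqrt(4 + sqrt(8)) = sqrt(4 + 2*sqrt(2)) ≈ 2.6131)
t(x) = -x**2 - x/2 (t(x) = -((x**2 + x*x) + x)/2 = -((x**2 + x**2) + x)/2 = -(2*x**2 + x)/2 = -(x + 2*x**2)/2 = -x**2 - x/2)
g(Y, c) = 4*sqrt(4 + 2*sqrt(2))*(1/2 + sqrt(4 + 2*sqrt(2))) (g(Y, c) = (1 - 5)*(-sqrt(4 + 2*sqrt(2))*(1/2 + sqrt(4 + 2*sqrt(2)))) = -(-4)*sqrt(4 + 2*sqrt(2))*(1/2 + sqrt(4 + 2*sqrt(2))) = 4*sqrt(4 + 2*sqrt(2))*(1/2 + sqrt(4 + 2*sqrt(2))))
L(309) - g(129, 673) = 309 - (16 + 2*sqrt(4 + 2*sqrt(2)) + 8*sqrt(2)) = 309 + (-16 - 8*sqrt(2) - 2*sqrt(4 + 2*sqrt(2))) = 293 - 8*sqrt(2) - 2*sqrt(4 + 2*sqrt(2))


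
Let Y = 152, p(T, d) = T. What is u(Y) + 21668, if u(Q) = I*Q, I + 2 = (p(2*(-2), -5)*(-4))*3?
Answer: 28660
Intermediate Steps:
I = 46 (I = -2 + ((2*(-2))*(-4))*3 = -2 - 4*(-4)*3 = -2 + 16*3 = -2 + 48 = 46)
u(Q) = 46*Q
u(Y) + 21668 = 46*152 + 21668 = 6992 + 21668 = 28660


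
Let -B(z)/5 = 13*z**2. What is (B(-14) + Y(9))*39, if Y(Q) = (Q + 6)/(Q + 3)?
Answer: -1987245/4 ≈ -4.9681e+5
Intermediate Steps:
B(z) = -65*z**2
Y(Q) = (6 + Q)/(3 + Q)
(B(-14) + Y(9))*39 = (-65*(-14)**2 + (6 + 9)/(3 + 9))*39 = (-65*196 + 15/12)*39 = (-12740 + (1/12)*15)*39 = (-12740 + 5/4)*39 = -50955/4*39 = -1987245/4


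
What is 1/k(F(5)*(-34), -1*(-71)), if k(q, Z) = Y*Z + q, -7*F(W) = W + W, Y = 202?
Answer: 7/100734 ≈ 6.9490e-5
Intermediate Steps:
F(W) = -2*W/7 (F(W) = -(W + W)/7 = -2*W/7)
k(q, Z) = q + 202*Z (k(q, Z) = 202*Z + q = q + 202*Z)
1/k(F(5)*(-34), -1*(-71)) = 1/(-2/7*5*(-34) + 202*(-1*(-71))) = 1/(-10/7*(-34) + 202*71) = 1/(340/7 + 14342) = 1/(100734/7) = 7/100734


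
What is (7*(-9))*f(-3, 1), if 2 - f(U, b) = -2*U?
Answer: 252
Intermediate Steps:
f(U, b) = 2 + 2*U (f(U, b) = 2 - (-2)*U = 2 + 2*U)
(7*(-9))*f(-3, 1) = (7*(-9))*(2 + 2*(-3)) = -63*(2 - 6) = -63*(-4) = 252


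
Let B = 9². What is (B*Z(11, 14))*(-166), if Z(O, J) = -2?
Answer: 26892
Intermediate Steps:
B = 81
(B*Z(11, 14))*(-166) = (81*(-2))*(-166) = -162*(-166) = 26892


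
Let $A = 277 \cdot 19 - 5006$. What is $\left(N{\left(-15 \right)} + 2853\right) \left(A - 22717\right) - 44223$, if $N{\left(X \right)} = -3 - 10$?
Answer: $-63830623$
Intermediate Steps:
$N{\left(X \right)} = -13$ ($N{\left(X \right)} = -3 - 10 = -13$)
$A = 257$ ($A = 5263 - 5006 = 257$)
$\left(N{\left(-15 \right)} + 2853\right) \left(A - 22717\right) - 44223 = \left(-13 + 2853\right) \left(257 - 22717\right) - 44223 = 2840 \left(-22460\right) - 44223 = -63786400 - 44223 = -63830623$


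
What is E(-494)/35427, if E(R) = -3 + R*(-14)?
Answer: 6913/35427 ≈ 0.19513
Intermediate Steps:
E(R) = -3 - 14*R
E(-494)/35427 = (-3 - 14*(-494))/35427 = (-3 + 6916)*(1/35427) = 6913*(1/35427) = 6913/35427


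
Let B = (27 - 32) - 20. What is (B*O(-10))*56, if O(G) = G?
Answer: 14000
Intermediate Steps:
B = -25 (B = -5 - 20 = -25)
(B*O(-10))*56 = -25*(-10)*56 = 250*56 = 14000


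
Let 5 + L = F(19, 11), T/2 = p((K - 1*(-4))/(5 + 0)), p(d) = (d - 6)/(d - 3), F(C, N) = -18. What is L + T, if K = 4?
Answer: -117/7 ≈ -16.714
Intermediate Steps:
p(d) = (-6 + d)/(-3 + d)
T = 44/7 (T = 2*((-6 + (4 - 1*(-4))/(5 + 0))/(-3 + (4 - 1*(-4))/(5 + 0))) = 2*((-6 + (4 + 4)/5)/(-3 + (4 + 4)/5)) = 2*((-6 + 8*(⅕))/(-3 + 8*(⅕))) = 2*((-6 + 8/5)/(-3 + 8/5)) = 2*(-22/5/(-7/5)) = 2*(-5/7*(-22/5)) = 2*(22/7) = 44/7 ≈ 6.2857)
L = -23 (L = -5 - 18 = -23)
L + T = -23 + 44/7 = -117/7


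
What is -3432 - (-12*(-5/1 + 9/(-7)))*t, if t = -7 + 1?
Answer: -20856/7 ≈ -2979.4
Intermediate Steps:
t = -6
-3432 - (-12*(-5/1 + 9/(-7)))*t = -3432 - (-12*(-5/1 + 9/(-7)))*(-6) = -3432 - (-12*(-5*1 + 9*(-1/7)))*(-6) = -3432 - (-12*(-5 - 9/7))*(-6) = -3432 - (-12*(-44/7))*(-6) = -3432 - 528*(-6)/7 = -3432 - 1*(-3168/7) = -3432 + 3168/7 = -20856/7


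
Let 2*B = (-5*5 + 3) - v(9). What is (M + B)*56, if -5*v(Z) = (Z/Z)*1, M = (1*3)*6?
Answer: 1988/5 ≈ 397.60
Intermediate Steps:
M = 18 (M = 3*6 = 18)
v(Z) = -⅕ (v(Z) = -Z/Z/5 = -1/5 = -⅕*1 = -⅕)
B = -109/10 (B = ((-5*5 + 3) - 1*(-⅕))/2 = ((-25 + 3) + ⅕)/2 = (-22 + ⅕)/2 = (½)*(-109/5) = -109/10 ≈ -10.900)
(M + B)*56 = (18 - 109/10)*56 = (71/10)*56 = 1988/5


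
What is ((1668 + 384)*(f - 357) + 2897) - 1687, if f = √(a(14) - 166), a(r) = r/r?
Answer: -731354 + 2052*I*√165 ≈ -7.3135e+5 + 26358.0*I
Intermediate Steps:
a(r) = 1
f = I*√165 (f = √(1 - 166) = √(-165) = I*√165 ≈ 12.845*I)
((1668 + 384)*(f - 357) + 2897) - 1687 = ((1668 + 384)*(I*√165 - 357) + 2897) - 1687 = (2052*(-357 + I*√165) + 2897) - 1687 = ((-732564 + 2052*I*√165) + 2897) - 1687 = (-729667 + 2052*I*√165) - 1687 = -731354 + 2052*I*√165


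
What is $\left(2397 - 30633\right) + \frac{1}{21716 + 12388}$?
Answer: $- \frac{962960543}{34104} \approx -28236.0$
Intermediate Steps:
$\left(2397 - 30633\right) + \frac{1}{21716 + 12388} = -28236 + \frac{1}{34104} = - \frac{962960543}{34104}$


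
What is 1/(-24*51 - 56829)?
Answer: -1/58053 ≈ -1.7226e-5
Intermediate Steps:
1/(-24*51 - 56829) = 1/(-1224 - 56829) = 1/(-58053) = -1/58053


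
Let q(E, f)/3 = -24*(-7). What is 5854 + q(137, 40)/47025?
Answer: 30587206/5225 ≈ 5854.0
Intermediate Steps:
q(E, f) = 504 (q(E, f) = 3*(-24*(-7)) = 3*168 = 504)
5854 + q(137, 40)/47025 = 5854 + 504/47025 = 5854 + 504*(1/47025) = 5854 + 56/5225 = 30587206/5225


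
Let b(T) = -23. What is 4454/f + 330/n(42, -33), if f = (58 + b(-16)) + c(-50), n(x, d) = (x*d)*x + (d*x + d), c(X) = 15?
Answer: 4023939/45175 ≈ 89.074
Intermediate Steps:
n(x, d) = d + d*x + d*x² (n(x, d) = (d*x)*x + (d + d*x) = d*x² + (d + d*x) = d + d*x + d*x²)
f = 50 (f = (58 - 23) + 15 = 35 + 15 = 50)
4454/f + 330/n(42, -33) = 4454/50 + 330/((-33*(1 + 42 + 42²))) = 4454*(1/50) + 330/((-33*(1 + 42 + 1764))) = 2227/25 + 330/((-33*1807)) = 2227/25 + 330/(-59631) = 2227/25 + 330*(-1/59631) = 2227/25 - 10/1807 = 4023939/45175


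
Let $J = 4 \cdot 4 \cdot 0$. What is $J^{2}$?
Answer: $0$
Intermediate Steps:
$J = 0$ ($J = 16 \cdot 0 = 0$)
$J^{2} = 0^{2} = 0$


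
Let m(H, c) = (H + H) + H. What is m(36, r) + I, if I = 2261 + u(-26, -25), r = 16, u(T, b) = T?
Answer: 2343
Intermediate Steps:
m(H, c) = 3*H (m(H, c) = 2*H + H = 3*H)
I = 2235 (I = 2261 - 26 = 2235)
m(36, r) + I = 3*36 + 2235 = 108 + 2235 = 2343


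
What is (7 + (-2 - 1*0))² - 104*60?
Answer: -6215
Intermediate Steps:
(7 + (-2 - 1*0))² - 104*60 = (7 + (-2 + 0))² - 6240 = (7 - 2)² - 6240 = 5² - 6240 = 25 - 6240 = -6215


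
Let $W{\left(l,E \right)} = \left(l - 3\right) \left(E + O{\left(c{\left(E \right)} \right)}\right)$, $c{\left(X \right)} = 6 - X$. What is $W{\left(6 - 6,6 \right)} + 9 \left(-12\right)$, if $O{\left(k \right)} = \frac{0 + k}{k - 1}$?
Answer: $-126$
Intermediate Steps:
$O{\left(k \right)} = \frac{k}{-1 + k}$
$W{\left(l,E \right)} = \left(-3 + l\right) \left(E + \frac{6 - E}{5 - E}\right)$ ($W{\left(l,E \right)} = \left(l - 3\right) \left(E + \frac{6 - E}{-1 - \left(-6 + E\right)}\right) = \left(-3 + l\right) \left(E + \frac{6 - E}{5 - E}\right)$)
$W{\left(6 - 6,6 \right)} + 9 \left(-12\right) = \frac{18 - 18 + \left(6 - 6\right) \left(-6 + 6\right) + 6 \left(-5 + 6\right) \left(-3 + \left(6 - 6\right)\right)}{-5 + 6} + 9 \left(-12\right) = \frac{18 - 18 + \left(6 - 6\right) 0 + 6 \cdot 1 \left(-3 + \left(6 - 6\right)\right)}{1} - 108 = 1 \left(18 - 18 + 0 \cdot 0 + 6 \cdot 1 \left(-3 + 0\right)\right) - 108 = 1 \left(18 - 18 + 0 + 6 \cdot 1 \left(-3\right)\right) - 108 = 1 \left(18 - 18 + 0 - 18\right) - 108 = 1 \left(-18\right) - 108 = -18 - 108 = -126$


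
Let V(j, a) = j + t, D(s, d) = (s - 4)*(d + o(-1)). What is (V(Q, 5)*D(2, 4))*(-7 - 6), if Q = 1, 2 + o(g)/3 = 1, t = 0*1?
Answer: 26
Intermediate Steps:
t = 0
o(g) = -3 (o(g) = -6 + 3*1 = -6 + 3 = -3)
D(s, d) = (-4 + s)*(-3 + d) (D(s, d) = (s - 4)*(d - 3) = (-4 + s)*(-3 + d))
V(j, a) = j (V(j, a) = j + 0 = j)
(V(Q, 5)*D(2, 4))*(-7 - 6) = (1*(12 - 4*4 - 3*2 + 4*2))*(-7 - 6) = (1*(12 - 16 - 6 + 8))*(-13) = (1*(-2))*(-13) = -2*(-13) = 26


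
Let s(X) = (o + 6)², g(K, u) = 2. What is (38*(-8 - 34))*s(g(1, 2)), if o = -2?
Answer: -25536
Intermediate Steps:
s(X) = 16 (s(X) = (-2 + 6)² = 4² = 16)
(38*(-8 - 34))*s(g(1, 2)) = (38*(-8 - 34))*16 = (38*(-42))*16 = -1596*16 = -25536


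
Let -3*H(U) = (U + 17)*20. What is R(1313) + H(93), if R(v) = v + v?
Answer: 5678/3 ≈ 1892.7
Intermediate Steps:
R(v) = 2*v
H(U) = -340/3 - 20*U/3 (H(U) = -(U + 17)*20/3 = -(17 + U)*20/3 = -(340 + 20*U)/3 = -340/3 - 20*U/3)
R(1313) + H(93) = 2*1313 + (-340/3 - 20/3*93) = 2626 + (-340/3 - 620) = 2626 - 2200/3 = 5678/3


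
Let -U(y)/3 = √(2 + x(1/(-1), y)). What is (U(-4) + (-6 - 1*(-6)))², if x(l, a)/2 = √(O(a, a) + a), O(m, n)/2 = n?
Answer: 18 + 36*I*√3 ≈ 18.0 + 62.354*I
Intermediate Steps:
O(m, n) = 2*n
x(l, a) = 2*√3*√a (x(l, a) = 2*√(2*a + a) = 2*√(3*a) = 2*(√3*√a) = 2*√3*√a)
U(y) = -3*√(2 + 2*√3*√y)
(U(-4) + (-6 - 1*(-6)))² = (-3*√(2 + 2*√3*√(-4)) + (-6 - 1*(-6)))² = (-3*√(2 + 2*√3*(2*I)) + (-6 + 6))² = (-3*√(2 + 4*I*√3) + 0)² = (-3*√(2 + 4*I*√3))² = 18 + 36*I*√3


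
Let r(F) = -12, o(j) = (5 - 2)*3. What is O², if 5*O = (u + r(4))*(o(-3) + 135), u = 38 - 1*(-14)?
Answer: 1327104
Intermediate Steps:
u = 52 (u = 38 + 14 = 52)
o(j) = 9 (o(j) = 3*3 = 9)
O = 1152 (O = ((52 - 12)*(9 + 135))/5 = (40*144)/5 = (⅕)*5760 = 1152)
O² = 1152² = 1327104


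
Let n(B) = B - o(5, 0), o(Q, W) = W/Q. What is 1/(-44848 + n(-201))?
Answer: -1/45049 ≈ -2.2198e-5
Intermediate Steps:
n(B) = B (n(B) = B - 0/5 = B - 1*0 = B + 0 = B)
1/(-44848 + n(-201)) = 1/(-44848 - 201) = 1/(-45049) = -1/45049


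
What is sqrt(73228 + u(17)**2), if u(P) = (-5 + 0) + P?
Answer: 2*sqrt(18343) ≈ 270.87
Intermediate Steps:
u(P) = -5 + P
sqrt(73228 + u(17)**2) = sqrt(73228 + (-5 + 17)**2) = sqrt(73228 + 12**2) = sqrt(73228 + 144) = sqrt(73372) = 2*sqrt(18343)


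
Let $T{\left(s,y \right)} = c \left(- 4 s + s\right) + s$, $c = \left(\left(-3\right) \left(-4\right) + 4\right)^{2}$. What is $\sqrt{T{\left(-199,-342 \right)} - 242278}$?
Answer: $i \sqrt{89645} \approx 299.41 i$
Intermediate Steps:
$c = 256$ ($c = \left(12 + 4\right)^{2} = 16^{2} = 256$)
$T{\left(s,y \right)} = - 767 s$ ($T{\left(s,y \right)} = 256 \left(- 4 s + s\right) + s = 256 \left(- 3 s\right) + s = - 768 s + s = - 767 s$)
$\sqrt{T{\left(-199,-342 \right)} - 242278} = \sqrt{\left(-767\right) \left(-199\right) - 242278} = \sqrt{152633 - 242278} = \sqrt{-89645} = i \sqrt{89645}$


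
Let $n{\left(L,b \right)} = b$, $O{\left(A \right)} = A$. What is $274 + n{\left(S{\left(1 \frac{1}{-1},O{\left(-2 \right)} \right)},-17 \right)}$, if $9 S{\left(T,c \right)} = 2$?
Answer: $257$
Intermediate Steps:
$S{\left(T,c \right)} = \frac{2}{9}$ ($S{\left(T,c \right)} = \frac{1}{9} \cdot 2 = \frac{2}{9}$)
$274 + n{\left(S{\left(1 \frac{1}{-1},O{\left(-2 \right)} \right)},-17 \right)} = 274 - 17 = 257$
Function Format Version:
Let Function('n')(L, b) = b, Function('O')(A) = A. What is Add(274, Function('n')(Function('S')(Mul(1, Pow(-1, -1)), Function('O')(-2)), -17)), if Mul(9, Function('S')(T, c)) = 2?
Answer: 257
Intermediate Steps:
Function('S')(T, c) = Rational(2, 9) (Function('S')(T, c) = Mul(Rational(1, 9), 2) = Rational(2, 9))
Add(274, Function('n')(Function('S')(Mul(1, Pow(-1, -1)), Function('O')(-2)), -17)) = Add(274, -17) = 257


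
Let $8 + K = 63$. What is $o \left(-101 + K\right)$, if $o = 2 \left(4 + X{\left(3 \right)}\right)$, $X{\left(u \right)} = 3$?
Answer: $-644$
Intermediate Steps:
$K = 55$ ($K = -8 + 63 = 55$)
$o = 14$ ($o = 2 \left(4 + 3\right) = 2 \cdot 7 = 14$)
$o \left(-101 + K\right) = 14 \left(-101 + 55\right) = 14 \left(-46\right) = -644$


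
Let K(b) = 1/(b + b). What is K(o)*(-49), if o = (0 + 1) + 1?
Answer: -49/4 ≈ -12.250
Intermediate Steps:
o = 2 (o = 1 + 1 = 2)
K(b) = 1/(2*b)
K(o)*(-49) = ((½)/2)*(-49) = ((½)*(½))*(-49) = (¼)*(-49) = -49/4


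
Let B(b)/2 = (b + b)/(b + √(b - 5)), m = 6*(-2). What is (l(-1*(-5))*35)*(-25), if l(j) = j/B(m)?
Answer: -4375/4 + 4375*I*√17/48 ≈ -1093.8 + 375.8*I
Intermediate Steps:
m = -12
B(b) = 4*b/(b + √(-5 + b)) (B(b) = 2*((b + b)/(b + √(b - 5))) = 2*((2*b)/(b + √(-5 + b))) = 2*(2*b/(b + √(-5 + b))) = 4*b/(b + √(-5 + b)))
l(j) = j*(¼ - I*√17/48) (l(j) = j/((4*(-12)/(-12 + √(-5 - 12)))) = j/((4*(-12)/(-12 + √(-17)))) = j/((4*(-12)/(-12 + I*√17))) = j/((-48/(-12 + I*√17))) = j*(¼ - I*√17/48))
(l(-1*(-5))*35)*(-25) = (((-1*(-5))*(12 - I*√17)/48)*35)*(-25) = (((1/48)*5*(12 - I*√17))*35)*(-25) = ((5/4 - 5*I*√17/48)*35)*(-25) = (175/4 - 175*I*√17/48)*(-25) = -4375/4 + 4375*I*√17/48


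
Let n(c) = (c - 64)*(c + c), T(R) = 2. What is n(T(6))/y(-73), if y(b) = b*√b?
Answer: -248*I*√73/5329 ≈ -0.39762*I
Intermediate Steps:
y(b) = b^(3/2)
n(c) = 2*c*(-64 + c) (n(c) = (-64 + c)*(2*c) = 2*c*(-64 + c))
n(T(6))/y(-73) = (2*2*(-64 + 2))/((-73)^(3/2)) = (2*2*(-62))/((-73*I*√73)) = -248*I*√73/5329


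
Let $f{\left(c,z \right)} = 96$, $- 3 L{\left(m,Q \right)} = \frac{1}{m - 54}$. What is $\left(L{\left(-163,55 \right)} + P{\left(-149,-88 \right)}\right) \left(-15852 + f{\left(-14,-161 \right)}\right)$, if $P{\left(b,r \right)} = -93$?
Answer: $\frac{317966584}{217} \approx 1.4653 \cdot 10^{6}$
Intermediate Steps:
$L{\left(m,Q \right)} = - \frac{1}{3 \left(-54 + m\right)}$ ($L{\left(m,Q \right)} = - \frac{1}{3 \left(m - 54\right)} = - \frac{1}{3 \left(-54 + m\right)}$)
$\left(L{\left(-163,55 \right)} + P{\left(-149,-88 \right)}\right) \left(-15852 + f{\left(-14,-161 \right)}\right) = \left(- \frac{1}{-162 + 3 \left(-163\right)} - 93\right) \left(-15852 + 96\right) = \left(- \frac{1}{-162 - 489} - 93\right) \left(-15756\right) = \left(- \frac{1}{-651} - 93\right) \left(-15756\right) = \left(\left(-1\right) \left(- \frac{1}{651}\right) - 93\right) \left(-15756\right) = \left(\frac{1}{651} - 93\right) \left(-15756\right) = \left(- \frac{60542}{651}\right) \left(-15756\right) = \frac{317966584}{217}$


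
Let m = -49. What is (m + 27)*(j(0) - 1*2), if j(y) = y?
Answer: 44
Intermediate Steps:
(m + 27)*(j(0) - 1*2) = (-49 + 27)*(0 - 1*2) = -22*(0 - 2) = -22*(-2) = 44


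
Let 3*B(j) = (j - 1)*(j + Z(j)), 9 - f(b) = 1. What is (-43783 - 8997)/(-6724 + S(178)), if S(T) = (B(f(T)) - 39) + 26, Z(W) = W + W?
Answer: 52780/6681 ≈ 7.9000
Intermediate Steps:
Z(W) = 2*W
f(b) = 8 (f(b) = 9 - 1*1 = 9 - 1 = 8)
B(j) = j*(-1 + j) (B(j) = ((j - 1)*(j + 2*j))/3 = ((-1 + j)*(3*j))/3 = (3*j*(-1 + j))/3 = j*(-1 + j))
S(T) = 43 (S(T) = (8*(-1 + 8) - 39) + 26 = (8*7 - 39) + 26 = (56 - 39) + 26 = 17 + 26 = 43)
(-43783 - 8997)/(-6724 + S(178)) = (-43783 - 8997)/(-6724 + 43) = -52780/(-6681) = -52780*(-1/6681) = 52780/6681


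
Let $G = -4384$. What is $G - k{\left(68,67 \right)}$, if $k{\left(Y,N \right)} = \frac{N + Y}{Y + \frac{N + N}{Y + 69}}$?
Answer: $- \frac{307017}{70} \approx -4386.0$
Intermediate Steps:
$k{\left(Y,N \right)} = \frac{N + Y}{Y + \frac{2 N}{69 + Y}}$
$G - k{\left(68,67 \right)} = -4384 - \frac{68^{2} + 69 \cdot 67 + 69 \cdot 68 + 67 \cdot 68}{68^{2} + 2 \cdot 67 + 69 \cdot 68} = -4384 - \frac{4624 + 4623 + 4692 + 4556}{4624 + 134 + 4692} = -4384 - \frac{1}{9450} \cdot 18495 = -4384 - \frac{137}{70} = - \frac{307017}{70}$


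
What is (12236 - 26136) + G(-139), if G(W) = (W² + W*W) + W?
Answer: 24603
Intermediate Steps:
G(W) = W + 2*W² (G(W) = (W² + W²) + W = 2*W² + W = W + 2*W²)
(12236 - 26136) + G(-139) = (12236 - 26136) - 139*(1 + 2*(-139)) = -13900 - 139*(1 - 278) = -13900 - 139*(-277) = -13900 + 38503 = 24603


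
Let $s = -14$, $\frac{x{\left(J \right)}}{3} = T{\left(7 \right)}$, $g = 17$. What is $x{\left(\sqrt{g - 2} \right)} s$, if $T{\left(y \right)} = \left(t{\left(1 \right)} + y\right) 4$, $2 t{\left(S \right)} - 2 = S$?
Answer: $-1428$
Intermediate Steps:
$t{\left(S \right)} = 1 + \frac{S}{2}$
$T{\left(y \right)} = 6 + 4 y$ ($T{\left(y \right)} = \left(\left(1 + \frac{1}{2} \cdot 1\right) + y\right) 4 = \left(\left(1 + \frac{1}{2}\right) + y\right) 4 = \left(\frac{3}{2} + y\right) 4 = 6 + 4 y$)
$x{\left(J \right)} = 102$ ($x{\left(J \right)} = 3 \left(6 + 4 \cdot 7\right) = 3 \left(6 + 28\right) = 3 \cdot 34 = 102$)
$x{\left(\sqrt{g - 2} \right)} s = 102 \left(-14\right) = -1428$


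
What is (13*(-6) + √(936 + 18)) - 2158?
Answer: -2236 + 3*√106 ≈ -2205.1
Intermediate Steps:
(13*(-6) + √(936 + 18)) - 2158 = (-78 + √954) - 2158 = (-78 + 3*√106) - 2158 = -2236 + 3*√106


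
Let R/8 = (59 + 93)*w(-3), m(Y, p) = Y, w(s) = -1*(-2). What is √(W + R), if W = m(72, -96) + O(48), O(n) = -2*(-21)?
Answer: √2546 ≈ 50.458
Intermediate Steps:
w(s) = 2
O(n) = 42
R = 2432 (R = 8*((59 + 93)*2) = 8*(152*2) = 8*304 = 2432)
W = 114 (W = 72 + 42 = 114)
√(W + R) = √(114 + 2432) = √2546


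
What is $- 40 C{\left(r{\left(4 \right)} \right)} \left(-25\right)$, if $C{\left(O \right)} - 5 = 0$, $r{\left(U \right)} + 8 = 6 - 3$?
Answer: $5000$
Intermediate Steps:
$r{\left(U \right)} = -5$ ($r{\left(U \right)} = -8 + \left(6 - 3\right) = -8 + 3 = -5$)
$C{\left(O \right)} = 5$ ($C{\left(O \right)} = 5 + 0 = 5$)
$- 40 C{\left(r{\left(4 \right)} \right)} \left(-25\right) = \left(-40\right) 5 \left(-25\right) = \left(-200\right) \left(-25\right) = 5000$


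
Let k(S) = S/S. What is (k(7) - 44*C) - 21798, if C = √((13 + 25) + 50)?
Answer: -21797 - 88*√22 ≈ -22210.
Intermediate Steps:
k(S) = 1
C = 2*√22 (C = √(38 + 50) = √88 = 2*√22 ≈ 9.3808)
(k(7) - 44*C) - 21798 = (1 - 88*√22) - 21798 = -21797 - 88*√22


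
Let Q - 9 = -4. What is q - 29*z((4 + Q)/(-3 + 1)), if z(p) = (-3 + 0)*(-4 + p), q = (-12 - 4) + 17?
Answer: -1477/2 ≈ -738.50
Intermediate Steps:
Q = 5 (Q = 9 - 4 = 5)
q = 1 (q = -16 + 17 = 1)
z(p) = 12 - 3*p (z(p) = -3*(-4 + p) = 12 - 3*p)
q - 29*z((4 + Q)/(-3 + 1)) = 1 - 29*(12 - 3*(4 + 5)/(-3 + 1)) = 1 - 29*(12 - 27/(-2)) = 1 - 29*(12 - 27*(-1)/2) = 1 - 29*(12 - 3*(-9/2)) = 1 - 29*(12 + 27/2) = 1 - 29*51/2 = 1 - 1479/2 = -1477/2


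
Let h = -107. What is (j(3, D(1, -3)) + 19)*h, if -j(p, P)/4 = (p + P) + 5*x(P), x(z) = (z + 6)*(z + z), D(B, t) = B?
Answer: 29639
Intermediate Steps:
x(z) = 2*z*(6 + z) (x(z) = (6 + z)*(2*z) = 2*z*(6 + z))
j(p, P) = -4*P - 4*p - 40*P*(6 + P) (j(p, P) = -4*((p + P) + 5*(2*P*(6 + P))) = -4*((P + p) + 10*P*(6 + P)) = -4*(P + p + 10*P*(6 + P)) = -4*P - 4*p - 40*P*(6 + P))
(j(3, D(1, -3)) + 19)*h = ((-4*1 - 4*3 - 40*1*(6 + 1)) + 19)*(-107) = ((-4 - 12 - 40*1*7) + 19)*(-107) = ((-4 - 12 - 280) + 19)*(-107) = (-296 + 19)*(-107) = -277*(-107) = 29639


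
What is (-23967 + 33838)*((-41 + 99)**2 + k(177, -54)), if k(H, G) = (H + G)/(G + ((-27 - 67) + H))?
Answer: 964189409/29 ≈ 3.3248e+7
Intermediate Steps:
k(H, G) = (G + H)/(-94 + G + H) (k(H, G) = (G + H)/(G + (-94 + H)) = (G + H)/(-94 + G + H))
(-23967 + 33838)*((-41 + 99)**2 + k(177, -54)) = (-23967 + 33838)*((-41 + 99)**2 + (-54 + 177)/(-94 - 54 + 177)) = 9871*(58**2 + 123/29) = 9871*(3364 + (1/29)*123) = 9871*(3364 + 123/29) = 9871*(97679/29) = 964189409/29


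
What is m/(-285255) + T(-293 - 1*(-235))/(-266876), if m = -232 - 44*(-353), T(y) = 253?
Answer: -92341607/1691726964 ≈ -0.054584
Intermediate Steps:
m = 15300 (m = -232 + 15532 = 15300)
m/(-285255) + T(-293 - 1*(-235))/(-266876) = 15300/(-285255) + 253/(-266876) = 15300*(-1/285255) + 253*(-1/266876) = -340/6339 - 253/266876 = -92341607/1691726964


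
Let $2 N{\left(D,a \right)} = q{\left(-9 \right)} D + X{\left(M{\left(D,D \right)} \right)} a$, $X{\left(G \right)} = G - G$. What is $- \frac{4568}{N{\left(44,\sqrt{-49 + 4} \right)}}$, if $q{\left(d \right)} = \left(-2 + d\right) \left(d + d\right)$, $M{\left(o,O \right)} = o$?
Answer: $- \frac{1142}{1089} \approx -1.0487$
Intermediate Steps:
$q{\left(d \right)} = 2 d \left(-2 + d\right)$ ($q{\left(d \right)} = \left(-2 + d\right) 2 d = 2 d \left(-2 + d\right)$)
$X{\left(G \right)} = 0$
$N{\left(D,a \right)} = 99 D$ ($N{\left(D,a \right)} = \frac{2 \left(-9\right) \left(-2 - 9\right) D + 0 a}{2} = \frac{2 \left(-9\right) \left(-11\right) D + 0}{2} = \frac{198 D + 0}{2} = \frac{198 D}{2} = 99 D$)
$- \frac{4568}{N{\left(44,\sqrt{-49 + 4} \right)}} = - \frac{4568}{99 \cdot 44} = - \frac{4568}{4356} = \left(-4568\right) \frac{1}{4356} = - \frac{1142}{1089}$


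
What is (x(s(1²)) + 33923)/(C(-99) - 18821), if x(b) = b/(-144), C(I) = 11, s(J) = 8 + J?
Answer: -542767/300960 ≈ -1.8035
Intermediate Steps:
x(b) = -b/144 (x(b) = b*(-1/144) = -b/144)
(x(s(1²)) + 33923)/(C(-99) - 18821) = (-(8 + 1²)/144 + 33923)/(11 - 18821) = (-(8 + 1)/144 + 33923)/(-18810) = (-1/144*9 + 33923)*(-1/18810) = (-1/16 + 33923)*(-1/18810) = (542767/16)*(-1/18810) = -542767/300960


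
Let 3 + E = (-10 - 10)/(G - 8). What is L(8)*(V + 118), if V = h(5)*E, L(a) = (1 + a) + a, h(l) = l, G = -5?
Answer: 24463/13 ≈ 1881.8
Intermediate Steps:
L(a) = 1 + 2*a
E = -19/13 (E = -3 + (-10 - 10)/(-5 - 8) = -3 - 20/(-13) = -3 - 20*(-1/13) = -3 + 20/13 = -19/13 ≈ -1.4615)
V = -95/13 (V = 5*(-19/13) = -95/13 ≈ -7.3077)
L(8)*(V + 118) = (1 + 2*8)*(-95/13 + 118) = (1 + 16)*(1439/13) = 17*(1439/13) = 24463/13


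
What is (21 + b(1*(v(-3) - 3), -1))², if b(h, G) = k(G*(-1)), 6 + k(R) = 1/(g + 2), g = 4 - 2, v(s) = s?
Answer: 3721/16 ≈ 232.56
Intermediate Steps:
g = 2
k(R) = -23/4 (k(R) = -6 + 1/(2 + 2) = -6 + 1/4 = -6 + ¼ = -23/4)
b(h, G) = -23/4
(21 + b(1*(v(-3) - 3), -1))² = (21 - 23/4)² = (61/4)² = 3721/16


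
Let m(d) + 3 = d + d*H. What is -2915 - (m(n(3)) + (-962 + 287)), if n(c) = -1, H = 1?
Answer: -2235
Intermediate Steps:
m(d) = -3 + 2*d (m(d) = -3 + (d + d*1) = -3 + (d + d) = -3 + 2*d)
-2915 - (m(n(3)) + (-962 + 287)) = -2915 - ((-3 + 2*(-1)) + (-962 + 287)) = -2915 - ((-3 - 2) - 675) = -2915 - (-5 - 675) = -2915 - 1*(-680) = -2915 + 680 = -2235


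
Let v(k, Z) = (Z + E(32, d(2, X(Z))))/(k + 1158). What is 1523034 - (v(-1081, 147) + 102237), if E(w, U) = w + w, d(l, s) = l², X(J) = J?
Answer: 109401158/77 ≈ 1.4208e+6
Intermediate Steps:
E(w, U) = 2*w
v(k, Z) = (64 + Z)/(1158 + k) (v(k, Z) = (Z + 2*32)/(k + 1158) = (Z + 64)/(1158 + k) = (64 + Z)/(1158 + k))
1523034 - (v(-1081, 147) + 102237) = 1523034 - ((64 + 147)/(1158 - 1081) + 102237) = 1523034 - (211/77 + 102237) = 1523034 - 1*7872460/77 = 1523034 - 7872460/77 = 109401158/77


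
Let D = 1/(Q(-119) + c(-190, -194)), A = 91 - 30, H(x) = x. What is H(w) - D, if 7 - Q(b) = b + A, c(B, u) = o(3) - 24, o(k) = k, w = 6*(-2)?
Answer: -529/44 ≈ -12.023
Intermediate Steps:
w = -12
A = 61
c(B, u) = -21 (c(B, u) = 3 - 24 = -21)
Q(b) = -54 - b (Q(b) = 7 - (b + 61) = 7 - (61 + b) = 7 + (-61 - b) = -54 - b)
D = 1/44 (D = 1/((-54 - 1*(-119)) - 21) = 1/((-54 + 119) - 21) = 1/(65 - 21) = 1/44 ≈ 0.022727)
H(w) - D = -12 - 1*1/44 = -12 - 1/44 = -529/44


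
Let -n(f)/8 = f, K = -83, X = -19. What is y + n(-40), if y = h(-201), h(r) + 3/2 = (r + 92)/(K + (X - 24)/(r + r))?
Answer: 21314387/66646 ≈ 319.81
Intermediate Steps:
n(f) = -8*f
h(r) = -3/2 + (92 + r)/(-83 - 43/(2*r)) (h(r) = -3/2 + (r + 92)/(-83 + (-19 - 24)/(r + r)) = -3/2 + (92 + r)/(-83 - 43*1/(2*r)) = -3/2 + (92 + r)/(-83 - 43/(2*r)))
y = -12333/66646 (y = (-129 - 866*(-201) - 4*(-201)²)/(2*(43 + 166*(-201))) = (-129 + 174066 - 4*40401)/(2*(43 - 33366)) = (½)*(-129 + 174066 - 161604)/(-33323) = (½)*(-1/33323)*12333 = -12333/66646 ≈ -0.18505)
y + n(-40) = -12333/66646 - 8*(-40) = -12333/66646 + 320 = 21314387/66646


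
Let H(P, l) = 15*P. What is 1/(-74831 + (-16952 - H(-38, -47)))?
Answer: -1/91213 ≈ -1.0963e-5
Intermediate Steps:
1/(-74831 + (-16952 - H(-38, -47))) = 1/(-74831 + (-16952 - 15*(-38))) = 1/(-74831 + (-16952 - 1*(-570))) = 1/(-74831 + (-16952 + 570)) = 1/(-74831 - 16382) = 1/(-91213) = -1/91213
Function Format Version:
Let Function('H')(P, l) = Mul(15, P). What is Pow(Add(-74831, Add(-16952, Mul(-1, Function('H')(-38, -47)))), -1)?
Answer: Rational(-1, 91213) ≈ -1.0963e-5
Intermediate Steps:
Pow(Add(-74831, Add(-16952, Mul(-1, Function('H')(-38, -47)))), -1) = Pow(Add(-74831, Add(-16952, Mul(-1, Mul(15, -38)))), -1) = Pow(Add(-74831, Add(-16952, Mul(-1, -570))), -1) = Pow(Add(-74831, Add(-16952, 570)), -1) = Pow(Add(-74831, -16382), -1) = Pow(-91213, -1) = Rational(-1, 91213)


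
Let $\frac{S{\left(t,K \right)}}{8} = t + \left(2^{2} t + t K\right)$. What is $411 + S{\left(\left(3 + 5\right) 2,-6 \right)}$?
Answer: $283$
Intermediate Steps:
$S{\left(t,K \right)} = 40 t + 8 K t$ ($S{\left(t,K \right)} = 8 \left(t + \left(2^{2} t + t K\right)\right) = 8 \left(t + \left(4 t + K t\right)\right) = 8 \left(5 t + K t\right) = 40 t + 8 K t$)
$411 + S{\left(\left(3 + 5\right) 2,-6 \right)} = 411 + 8 \left(3 + 5\right) 2 \left(5 - 6\right) = 411 + 8 \cdot 8 \cdot 2 \left(-1\right) = 411 + 8 \cdot 16 \left(-1\right) = 411 - 128 = 283$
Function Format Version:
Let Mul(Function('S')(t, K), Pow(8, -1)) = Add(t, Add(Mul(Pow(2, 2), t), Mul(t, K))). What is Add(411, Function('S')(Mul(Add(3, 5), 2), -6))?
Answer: 283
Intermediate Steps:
Function('S')(t, K) = Add(Mul(40, t), Mul(8, K, t)) (Function('S')(t, K) = Mul(8, Add(t, Add(Mul(Pow(2, 2), t), Mul(t, K)))) = Mul(8, Add(t, Add(Mul(4, t), Mul(K, t)))) = Mul(8, Add(Mul(5, t), Mul(K, t))) = Add(Mul(40, t), Mul(8, K, t)))
Add(411, Function('S')(Mul(Add(3, 5), 2), -6)) = Add(411, Mul(8, Mul(Add(3, 5), 2), Add(5, -6))) = Add(411, Mul(8, Mul(8, 2), -1)) = Add(411, Mul(8, 16, -1)) = Add(411, -128) = 283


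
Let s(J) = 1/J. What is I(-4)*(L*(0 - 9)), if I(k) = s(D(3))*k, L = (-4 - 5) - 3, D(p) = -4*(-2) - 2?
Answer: -72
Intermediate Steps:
D(p) = 6 (D(p) = 8 - 2 = 6)
L = -12 (L = -9 - 3 = -12)
I(k) = k/6
I(-4)*(L*(0 - 9)) = ((⅙)*(-4))*(-12*(0 - 9)) = -(-8)*(-9) = -⅔*108 = -72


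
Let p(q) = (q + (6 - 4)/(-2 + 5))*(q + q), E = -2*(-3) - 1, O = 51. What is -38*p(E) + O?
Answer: -6307/3 ≈ -2102.3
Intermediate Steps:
E = 5 (E = 6 - 1 = 5)
p(q) = 2*q*(⅔ + q) (p(q) = (q + 2/3)*(2*q) = (q + 2*(⅓))*(2*q) = (q + ⅔)*(2*q) = (⅔ + q)*(2*q) = 2*q*(⅔ + q))
-38*p(E) + O = -76*5*(2 + 3*5)/3 + 51 = -76*5*(2 + 15)/3 + 51 = -76*5*17/3 + 51 = -38*170/3 + 51 = -6460/3 + 51 = -6307/3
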